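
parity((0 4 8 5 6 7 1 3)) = odd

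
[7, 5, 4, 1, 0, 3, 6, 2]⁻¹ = [4, 3, 7, 5, 2, 1, 6, 0]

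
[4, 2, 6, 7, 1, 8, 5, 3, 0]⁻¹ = [8, 4, 1, 7, 0, 6, 2, 3, 5]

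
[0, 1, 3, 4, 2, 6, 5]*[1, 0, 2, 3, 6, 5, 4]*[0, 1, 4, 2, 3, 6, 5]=[1, 0, 2, 5, 4, 3, 6]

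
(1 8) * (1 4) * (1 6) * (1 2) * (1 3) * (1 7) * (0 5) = (0 5)(1 8 4 6 2 3 7)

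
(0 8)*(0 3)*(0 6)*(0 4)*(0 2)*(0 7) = (0 8 3 6 4 2 7)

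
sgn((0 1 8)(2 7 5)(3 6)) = -1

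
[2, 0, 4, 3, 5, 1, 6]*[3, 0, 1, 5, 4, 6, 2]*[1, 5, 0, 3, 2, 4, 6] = [5, 3, 2, 4, 6, 1, 0]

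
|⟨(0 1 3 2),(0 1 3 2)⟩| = 4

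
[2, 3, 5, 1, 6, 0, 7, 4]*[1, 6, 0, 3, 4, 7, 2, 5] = [0, 3, 7, 6, 2, 1, 5, 4]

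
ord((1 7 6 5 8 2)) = 6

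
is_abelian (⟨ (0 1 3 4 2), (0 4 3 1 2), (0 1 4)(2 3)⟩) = no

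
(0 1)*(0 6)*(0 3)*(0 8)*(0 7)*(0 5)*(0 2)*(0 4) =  (0 1 6 3 8 7 5 2 4)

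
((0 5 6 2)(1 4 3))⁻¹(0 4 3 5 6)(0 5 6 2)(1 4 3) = (1 6 2 5 3)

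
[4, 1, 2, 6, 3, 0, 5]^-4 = [4, 1, 2, 6, 3, 0, 5]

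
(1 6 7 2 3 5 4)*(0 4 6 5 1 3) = (0 4 3 1 5 6 7 2)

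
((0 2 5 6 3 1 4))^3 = (0 6 4 5 1 2 3)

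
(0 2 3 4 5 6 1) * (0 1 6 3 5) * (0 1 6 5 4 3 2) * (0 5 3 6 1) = (0 5 2 4) (3 6) 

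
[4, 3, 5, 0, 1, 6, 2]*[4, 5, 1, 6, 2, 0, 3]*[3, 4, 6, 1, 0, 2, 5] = [6, 5, 3, 0, 2, 1, 4]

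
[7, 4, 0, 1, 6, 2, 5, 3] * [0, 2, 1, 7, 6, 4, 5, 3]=[3, 6, 0, 2, 5, 1, 4, 7]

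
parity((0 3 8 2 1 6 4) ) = even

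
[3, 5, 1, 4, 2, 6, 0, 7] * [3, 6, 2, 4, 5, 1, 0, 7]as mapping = [0→4, 1→1, 2→6, 3→5, 4→2, 5→0, 6→3, 7→7]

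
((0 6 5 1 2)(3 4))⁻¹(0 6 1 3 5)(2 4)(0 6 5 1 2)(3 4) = (0 3)(1 6 5 2 4)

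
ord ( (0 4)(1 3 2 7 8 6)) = 6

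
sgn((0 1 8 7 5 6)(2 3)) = 1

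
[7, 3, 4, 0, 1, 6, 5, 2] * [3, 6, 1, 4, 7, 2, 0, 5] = [5, 4, 7, 3, 6, 0, 2, 1]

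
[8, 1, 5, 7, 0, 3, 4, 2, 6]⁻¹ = [4, 1, 7, 5, 6, 2, 8, 3, 0]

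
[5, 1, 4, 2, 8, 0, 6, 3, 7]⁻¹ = [5, 1, 3, 7, 2, 0, 6, 8, 4]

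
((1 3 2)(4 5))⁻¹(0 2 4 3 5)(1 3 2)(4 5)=(0 1 5 2 4)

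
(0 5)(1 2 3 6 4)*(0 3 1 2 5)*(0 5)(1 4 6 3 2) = (0 5 2 4 1)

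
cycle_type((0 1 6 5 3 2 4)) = 7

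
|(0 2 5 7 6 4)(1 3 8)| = 6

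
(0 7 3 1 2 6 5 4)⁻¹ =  (0 4 5 6 2 1 3 7)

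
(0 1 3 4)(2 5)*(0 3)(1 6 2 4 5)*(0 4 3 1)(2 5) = (0 6 5 3 2)(1 4)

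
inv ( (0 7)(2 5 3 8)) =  (0 7)(2 8 3 5)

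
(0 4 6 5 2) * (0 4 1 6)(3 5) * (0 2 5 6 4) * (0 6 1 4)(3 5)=(0 4 2 6 5 3 1)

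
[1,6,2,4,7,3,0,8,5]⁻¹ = [6,0,2,5,3,8,1,4,7]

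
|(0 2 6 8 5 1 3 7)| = 8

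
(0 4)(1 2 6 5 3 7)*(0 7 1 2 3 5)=(0 4 7 2 6)(1 3)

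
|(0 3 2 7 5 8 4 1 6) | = 9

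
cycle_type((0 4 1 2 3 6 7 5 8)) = 9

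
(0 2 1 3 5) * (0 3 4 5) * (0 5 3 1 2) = (1 4 3 5)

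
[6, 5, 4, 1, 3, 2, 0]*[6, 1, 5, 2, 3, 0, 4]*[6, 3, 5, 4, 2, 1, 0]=[2, 6, 4, 3, 5, 1, 0]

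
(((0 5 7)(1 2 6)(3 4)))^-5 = (0 5 7)(1 2 6)(3 4)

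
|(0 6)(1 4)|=2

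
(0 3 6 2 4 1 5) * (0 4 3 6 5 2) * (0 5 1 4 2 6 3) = (0 3 1 6 5 2)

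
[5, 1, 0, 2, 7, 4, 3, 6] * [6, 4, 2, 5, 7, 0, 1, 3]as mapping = [0→0, 1→4, 2→6, 3→2, 4→3, 5→7, 6→5, 7→1]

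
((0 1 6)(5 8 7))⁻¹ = (0 6 1)(5 7 8)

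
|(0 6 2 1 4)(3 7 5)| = 15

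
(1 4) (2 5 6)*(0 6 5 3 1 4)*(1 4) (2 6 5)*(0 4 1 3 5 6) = (0 6) (1 4 3) (2 5) 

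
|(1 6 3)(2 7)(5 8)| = 6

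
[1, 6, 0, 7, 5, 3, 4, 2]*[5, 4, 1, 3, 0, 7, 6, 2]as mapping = [0→4, 1→6, 2→5, 3→2, 4→7, 5→3, 6→0, 7→1]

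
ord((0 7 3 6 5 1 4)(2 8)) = 14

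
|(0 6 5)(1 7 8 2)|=12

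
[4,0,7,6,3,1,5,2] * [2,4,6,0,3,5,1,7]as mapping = [0→3,1→2,2→7,3→1,4→0,5→4,6→5,7→6]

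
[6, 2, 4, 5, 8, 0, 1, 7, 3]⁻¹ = [5, 6, 1, 8, 2, 3, 0, 7, 4]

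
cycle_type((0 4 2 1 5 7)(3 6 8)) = 3.6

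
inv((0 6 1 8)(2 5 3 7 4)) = (0 8 1 6)(2 4 7 3 5)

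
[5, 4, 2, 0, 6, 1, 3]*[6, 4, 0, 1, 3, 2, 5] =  [2, 3, 0, 6, 5, 4, 1]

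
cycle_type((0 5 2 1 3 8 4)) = 7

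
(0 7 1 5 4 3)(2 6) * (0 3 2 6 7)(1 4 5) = (2 7 4)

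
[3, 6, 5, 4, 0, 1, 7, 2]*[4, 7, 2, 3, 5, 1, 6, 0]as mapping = [0→3, 1→6, 2→1, 3→5, 4→4, 5→7, 6→0, 7→2]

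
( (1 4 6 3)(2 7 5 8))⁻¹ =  (1 3 6 4)(2 8 5 7)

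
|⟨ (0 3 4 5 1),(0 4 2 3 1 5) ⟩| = 720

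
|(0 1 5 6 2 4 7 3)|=8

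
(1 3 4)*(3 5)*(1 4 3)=(1 5)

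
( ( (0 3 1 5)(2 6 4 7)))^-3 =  (0 3 1 5)(2 6 4 7)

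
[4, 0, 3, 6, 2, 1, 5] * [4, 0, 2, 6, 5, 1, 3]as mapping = [0→5, 1→4, 2→6, 3→3, 4→2, 5→0, 6→1]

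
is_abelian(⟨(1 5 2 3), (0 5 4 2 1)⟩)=no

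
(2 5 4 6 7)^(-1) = (2 7 6 4 5)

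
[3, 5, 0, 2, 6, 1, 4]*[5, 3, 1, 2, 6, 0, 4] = [2, 0, 5, 1, 4, 3, 6] 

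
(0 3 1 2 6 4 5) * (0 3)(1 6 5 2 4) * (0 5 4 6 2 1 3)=(0 5)(1 6 3 2 4)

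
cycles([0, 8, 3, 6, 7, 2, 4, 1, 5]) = (1 8 5 2 3 6 4 7)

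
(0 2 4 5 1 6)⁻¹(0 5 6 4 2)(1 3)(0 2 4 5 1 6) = (0 5 4 2 1)(3 6)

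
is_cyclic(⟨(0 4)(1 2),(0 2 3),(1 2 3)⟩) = no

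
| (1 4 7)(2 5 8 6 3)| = 15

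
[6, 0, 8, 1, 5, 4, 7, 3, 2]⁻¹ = [1, 3, 8, 7, 5, 4, 0, 6, 2]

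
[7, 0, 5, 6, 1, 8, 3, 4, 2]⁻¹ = [1, 4, 8, 6, 7, 2, 3, 0, 5]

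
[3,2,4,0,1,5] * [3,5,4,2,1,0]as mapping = [0→2,1→4,2→1,3→3,4→5,5→0]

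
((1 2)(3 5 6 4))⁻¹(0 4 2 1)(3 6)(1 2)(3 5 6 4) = (0 3 1 2)(4 5)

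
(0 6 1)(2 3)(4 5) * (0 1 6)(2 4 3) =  (3 4 5)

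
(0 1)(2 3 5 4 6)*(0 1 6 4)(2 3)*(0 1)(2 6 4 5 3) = (0 4 5 1)(2 6)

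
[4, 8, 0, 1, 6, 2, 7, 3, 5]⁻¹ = [2, 3, 5, 7, 0, 8, 4, 6, 1]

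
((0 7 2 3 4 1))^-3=(0 3)(1 2)(4 7)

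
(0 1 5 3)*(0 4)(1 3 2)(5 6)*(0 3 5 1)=(0 5 2)(1 6)(3 4)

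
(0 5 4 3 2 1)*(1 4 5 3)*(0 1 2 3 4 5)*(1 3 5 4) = (0 1 3 5)(2 4)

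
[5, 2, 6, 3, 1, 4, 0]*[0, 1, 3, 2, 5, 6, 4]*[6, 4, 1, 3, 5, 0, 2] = [2, 3, 5, 1, 4, 0, 6]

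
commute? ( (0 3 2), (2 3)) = no: (0 3 2)*(2 3) = (0 2), (2 3)*(0 3 2) = (0 3)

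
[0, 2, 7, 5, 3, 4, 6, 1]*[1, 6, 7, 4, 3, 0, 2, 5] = [1, 7, 5, 0, 4, 3, 2, 6]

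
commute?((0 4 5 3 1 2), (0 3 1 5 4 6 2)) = no:(0 4 5 3 1 2)*(0 3 1 5 4 6 2) = (0 6 2 3 5 1), (0 3 1 5 4 6 2)*(0 4 5 3 1 2) = (0 1 3 2 4 6)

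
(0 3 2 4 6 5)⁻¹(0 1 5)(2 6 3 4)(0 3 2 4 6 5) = (0 3 1)(2 6 4 5)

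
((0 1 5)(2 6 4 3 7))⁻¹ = (0 5 1)(2 7 3 4 6)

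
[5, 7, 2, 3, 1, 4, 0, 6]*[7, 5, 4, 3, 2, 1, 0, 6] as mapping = [0→1, 1→6, 2→4, 3→3, 4→5, 5→2, 6→7, 7→0] 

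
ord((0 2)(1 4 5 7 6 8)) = 6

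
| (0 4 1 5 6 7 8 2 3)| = 9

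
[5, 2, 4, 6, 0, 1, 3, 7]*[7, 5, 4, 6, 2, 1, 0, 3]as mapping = [0→1, 1→4, 2→2, 3→0, 4→7, 5→5, 6→6, 7→3]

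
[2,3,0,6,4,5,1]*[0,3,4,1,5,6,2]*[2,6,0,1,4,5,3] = [4,6,2,0,5,3,1]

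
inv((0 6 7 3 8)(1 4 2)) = (0 8 3 7 6)(1 2 4)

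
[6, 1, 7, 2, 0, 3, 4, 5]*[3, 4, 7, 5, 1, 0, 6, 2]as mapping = [0→6, 1→4, 2→2, 3→7, 4→3, 5→5, 6→1, 7→0]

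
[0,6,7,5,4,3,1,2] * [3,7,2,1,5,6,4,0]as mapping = [0→3,1→4,2→0,3→6,4→5,5→1,6→7,7→2]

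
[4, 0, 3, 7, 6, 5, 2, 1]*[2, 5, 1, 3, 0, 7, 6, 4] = [0, 2, 3, 4, 6, 7, 1, 5]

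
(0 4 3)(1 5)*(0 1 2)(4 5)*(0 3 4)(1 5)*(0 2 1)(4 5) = (1 2 3 4 5)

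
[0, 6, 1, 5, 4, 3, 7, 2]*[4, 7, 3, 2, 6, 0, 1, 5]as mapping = [0→4, 1→1, 2→7, 3→0, 4→6, 5→2, 6→5, 7→3]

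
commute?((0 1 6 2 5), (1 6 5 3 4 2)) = no:(0 1 6 2 5) * (1 6 5 3 4 2) = (0 6 1 5)(2 3 4), (1 6 5 3 4 2) * (0 1 6 2 5) = (0 1 2 6)(3 4 5)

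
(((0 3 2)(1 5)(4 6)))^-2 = (0 3 2)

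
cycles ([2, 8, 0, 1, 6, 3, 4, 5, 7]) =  (0 2) (1 8 7 5 3) (4 6) 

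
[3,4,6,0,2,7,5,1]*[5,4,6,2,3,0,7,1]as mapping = [0→2,1→3,2→7,3→5,4→6,5→1,6→0,7→4]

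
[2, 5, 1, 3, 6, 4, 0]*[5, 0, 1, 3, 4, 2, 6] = [1, 2, 0, 3, 6, 4, 5]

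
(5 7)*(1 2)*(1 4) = (1 2 4)(5 7)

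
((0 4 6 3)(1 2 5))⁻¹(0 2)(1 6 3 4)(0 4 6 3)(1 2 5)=(0 6 2 3)(4 5)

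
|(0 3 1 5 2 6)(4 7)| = 6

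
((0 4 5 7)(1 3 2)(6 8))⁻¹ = (0 7 5 4)(1 2 3)(6 8)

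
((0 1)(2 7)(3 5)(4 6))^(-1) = (0 1)(2 7)(3 5)(4 6)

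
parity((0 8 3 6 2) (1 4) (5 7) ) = even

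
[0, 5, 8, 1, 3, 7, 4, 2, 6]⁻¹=[0, 3, 7, 4, 6, 1, 8, 5, 2]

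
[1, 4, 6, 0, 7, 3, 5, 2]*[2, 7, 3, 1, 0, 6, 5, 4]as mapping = [0→7, 1→0, 2→5, 3→2, 4→4, 5→1, 6→6, 7→3]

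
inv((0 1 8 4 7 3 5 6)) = (0 6 5 3 7 4 8 1)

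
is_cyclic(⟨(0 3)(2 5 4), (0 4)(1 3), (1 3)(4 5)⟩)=no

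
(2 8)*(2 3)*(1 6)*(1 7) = (1 6 7)(2 8 3)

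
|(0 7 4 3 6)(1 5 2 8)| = 20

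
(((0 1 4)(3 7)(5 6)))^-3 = (3 7)(5 6)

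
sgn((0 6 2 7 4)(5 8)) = -1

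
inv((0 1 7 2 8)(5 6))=(0 8 2 7 1)(5 6)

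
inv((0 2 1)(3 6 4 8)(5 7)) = (0 1 2)(3 8 4 6)(5 7)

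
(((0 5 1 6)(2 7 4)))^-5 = (0 6 1 5)(2 7 4)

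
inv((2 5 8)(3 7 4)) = (2 8 5)(3 4 7)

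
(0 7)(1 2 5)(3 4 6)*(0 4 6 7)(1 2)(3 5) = (2 3 6 5)(4 7)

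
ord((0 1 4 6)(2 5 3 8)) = 4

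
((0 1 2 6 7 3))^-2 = (0 7 2)(1 3 6)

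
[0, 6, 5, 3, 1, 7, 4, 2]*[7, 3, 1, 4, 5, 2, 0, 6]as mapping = [0→7, 1→0, 2→2, 3→4, 4→3, 5→6, 6→5, 7→1]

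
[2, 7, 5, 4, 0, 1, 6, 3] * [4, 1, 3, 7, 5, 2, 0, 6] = [3, 6, 2, 5, 4, 1, 0, 7] 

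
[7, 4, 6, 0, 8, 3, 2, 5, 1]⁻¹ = [3, 8, 6, 5, 1, 7, 2, 0, 4]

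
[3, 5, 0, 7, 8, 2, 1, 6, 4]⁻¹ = [2, 6, 5, 0, 8, 1, 7, 3, 4]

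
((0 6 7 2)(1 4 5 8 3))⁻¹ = (0 2 7 6)(1 3 8 5 4)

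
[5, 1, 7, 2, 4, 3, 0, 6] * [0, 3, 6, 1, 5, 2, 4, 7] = [2, 3, 7, 6, 5, 1, 0, 4] 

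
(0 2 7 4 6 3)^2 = (0 7 6)(2 4 3)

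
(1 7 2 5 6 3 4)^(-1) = (1 4 3 6 5 2 7)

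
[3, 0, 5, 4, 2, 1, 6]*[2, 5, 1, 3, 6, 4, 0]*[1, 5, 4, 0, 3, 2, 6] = [0, 4, 3, 6, 5, 2, 1]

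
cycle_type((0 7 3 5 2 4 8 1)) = 8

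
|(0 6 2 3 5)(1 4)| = 10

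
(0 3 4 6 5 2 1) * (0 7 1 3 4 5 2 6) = (0 4)(1 7)(2 3 5 6)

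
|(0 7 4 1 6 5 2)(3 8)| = 14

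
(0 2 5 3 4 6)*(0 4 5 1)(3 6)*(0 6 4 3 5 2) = (1 6 3 2)(4 5)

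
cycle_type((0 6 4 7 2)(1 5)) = 2.5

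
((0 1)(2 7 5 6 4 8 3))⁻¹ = (0 1)(2 3 8 4 6 5 7)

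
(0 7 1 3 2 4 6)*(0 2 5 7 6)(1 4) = (0 6 2 1 3 5 7 4)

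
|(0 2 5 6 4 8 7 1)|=8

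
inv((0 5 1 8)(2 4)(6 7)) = (0 8 1 5)(2 4)(6 7)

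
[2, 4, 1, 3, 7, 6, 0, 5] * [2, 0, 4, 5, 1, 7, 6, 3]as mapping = [0→4, 1→1, 2→0, 3→5, 4→3, 5→6, 6→2, 7→7]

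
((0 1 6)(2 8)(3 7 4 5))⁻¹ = (0 6 1)(2 8)(3 5 4 7)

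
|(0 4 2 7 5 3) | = 6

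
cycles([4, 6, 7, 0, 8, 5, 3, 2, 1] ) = (0 4 8 1 6 3)(2 7)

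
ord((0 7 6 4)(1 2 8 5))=4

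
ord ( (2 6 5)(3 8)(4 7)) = 6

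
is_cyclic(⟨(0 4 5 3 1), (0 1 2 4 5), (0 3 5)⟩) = no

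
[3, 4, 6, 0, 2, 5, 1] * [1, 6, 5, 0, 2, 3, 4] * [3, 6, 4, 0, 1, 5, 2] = [3, 4, 1, 6, 5, 0, 2]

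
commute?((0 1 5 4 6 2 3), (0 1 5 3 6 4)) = no:(0 1 5 4 6 2 3) * (0 1 5 3 6 4) = (0 5)(1 3)(2 6), (0 1 5 3 6 4) * (0 1 5 4 6 2 3) = (0 5)(1 4)(2 3)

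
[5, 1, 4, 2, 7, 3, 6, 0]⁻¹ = [7, 1, 3, 5, 2, 0, 6, 4]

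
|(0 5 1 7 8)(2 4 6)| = 15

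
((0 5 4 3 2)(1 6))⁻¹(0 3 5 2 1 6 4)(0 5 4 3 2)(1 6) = (0 6 1 3 5 2 4)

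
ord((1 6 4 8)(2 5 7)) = 12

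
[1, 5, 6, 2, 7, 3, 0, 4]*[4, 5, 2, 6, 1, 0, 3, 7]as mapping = [0→5, 1→0, 2→3, 3→2, 4→7, 5→6, 6→4, 7→1]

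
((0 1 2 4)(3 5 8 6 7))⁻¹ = (0 4 2 1)(3 7 6 8 5)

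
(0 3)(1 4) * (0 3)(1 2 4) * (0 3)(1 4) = (0 3)(1 4 2)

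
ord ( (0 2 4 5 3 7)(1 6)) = 6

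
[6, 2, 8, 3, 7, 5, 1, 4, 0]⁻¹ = [8, 6, 1, 3, 7, 5, 0, 4, 2]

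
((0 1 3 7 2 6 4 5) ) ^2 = (0 3 2 4) (1 7 6 5) 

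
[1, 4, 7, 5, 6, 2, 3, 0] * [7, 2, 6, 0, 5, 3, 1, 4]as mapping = [0→2, 1→5, 2→4, 3→3, 4→1, 5→6, 6→0, 7→7]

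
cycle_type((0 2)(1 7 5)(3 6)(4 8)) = 2^3.3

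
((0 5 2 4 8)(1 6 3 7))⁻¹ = (0 8 4 2 5)(1 7 3 6)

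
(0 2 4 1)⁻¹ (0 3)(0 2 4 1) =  (2 3)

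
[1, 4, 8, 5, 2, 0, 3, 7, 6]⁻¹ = [5, 0, 4, 6, 1, 3, 8, 7, 2]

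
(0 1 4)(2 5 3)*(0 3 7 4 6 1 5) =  (0 5 7 4 3 2)(1 6)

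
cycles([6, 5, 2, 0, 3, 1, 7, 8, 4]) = (0 6 7 8 4 3)(1 5)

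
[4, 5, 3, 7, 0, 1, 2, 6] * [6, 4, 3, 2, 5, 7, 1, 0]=[5, 7, 2, 0, 6, 4, 3, 1]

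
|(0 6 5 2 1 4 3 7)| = 8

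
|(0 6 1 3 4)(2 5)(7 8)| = 10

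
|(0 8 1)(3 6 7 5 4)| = 15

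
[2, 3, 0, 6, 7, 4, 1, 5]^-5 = [2, 3, 0, 6, 7, 4, 1, 5]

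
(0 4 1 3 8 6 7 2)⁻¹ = (0 2 7 6 8 3 1 4)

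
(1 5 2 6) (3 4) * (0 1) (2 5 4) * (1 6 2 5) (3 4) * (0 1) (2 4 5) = (0 6 1 3 2 4 5) 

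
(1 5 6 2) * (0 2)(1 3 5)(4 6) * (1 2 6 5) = (0 6)(1 2 3)(4 5)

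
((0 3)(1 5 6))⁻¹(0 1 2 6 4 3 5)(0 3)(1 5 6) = (0 6 3 5 2 1 4)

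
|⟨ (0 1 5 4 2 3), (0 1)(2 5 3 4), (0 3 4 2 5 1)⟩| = 720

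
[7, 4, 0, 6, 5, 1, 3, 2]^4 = [7, 4, 0, 3, 5, 1, 6, 2]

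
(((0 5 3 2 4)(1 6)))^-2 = (0 2 5 4 3)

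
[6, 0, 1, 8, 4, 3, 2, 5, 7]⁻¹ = [1, 2, 6, 5, 4, 7, 0, 8, 3]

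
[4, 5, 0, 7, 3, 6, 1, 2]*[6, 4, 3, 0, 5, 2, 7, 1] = [5, 2, 6, 1, 0, 7, 4, 3]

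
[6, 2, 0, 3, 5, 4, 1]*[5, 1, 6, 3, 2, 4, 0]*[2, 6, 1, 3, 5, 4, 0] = [2, 0, 4, 3, 5, 1, 6]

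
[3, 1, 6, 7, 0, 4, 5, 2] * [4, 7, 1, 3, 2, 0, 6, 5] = [3, 7, 6, 5, 4, 2, 0, 1]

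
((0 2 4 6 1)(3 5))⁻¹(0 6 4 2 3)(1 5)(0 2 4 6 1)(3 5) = (0 3)(1 6 4 5 2)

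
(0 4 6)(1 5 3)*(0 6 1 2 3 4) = (1 5 4)(2 3)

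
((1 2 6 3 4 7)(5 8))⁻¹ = (1 7 4 3 6 2)(5 8)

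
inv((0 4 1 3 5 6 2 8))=(0 8 2 6 5 3 1 4)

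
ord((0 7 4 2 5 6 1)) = 7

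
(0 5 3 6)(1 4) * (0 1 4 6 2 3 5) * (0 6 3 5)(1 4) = (0 6 4 1 3 2 5)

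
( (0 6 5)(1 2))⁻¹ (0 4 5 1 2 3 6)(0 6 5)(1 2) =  (0 2 1 3 5 6 4)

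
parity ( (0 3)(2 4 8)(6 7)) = even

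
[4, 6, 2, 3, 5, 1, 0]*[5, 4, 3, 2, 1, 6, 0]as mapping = [0→1, 1→0, 2→3, 3→2, 4→6, 5→4, 6→5]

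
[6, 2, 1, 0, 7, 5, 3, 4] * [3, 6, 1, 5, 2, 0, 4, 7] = [4, 1, 6, 3, 7, 0, 5, 2] 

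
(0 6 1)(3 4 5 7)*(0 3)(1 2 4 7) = (0 6 2 4 5 1 3 7)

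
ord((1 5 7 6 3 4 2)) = 7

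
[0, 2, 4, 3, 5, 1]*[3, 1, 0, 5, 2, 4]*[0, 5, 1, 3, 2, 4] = [3, 0, 1, 4, 2, 5]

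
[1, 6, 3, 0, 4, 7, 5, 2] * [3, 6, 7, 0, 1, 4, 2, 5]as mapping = [0→6, 1→2, 2→0, 3→3, 4→1, 5→5, 6→4, 7→7]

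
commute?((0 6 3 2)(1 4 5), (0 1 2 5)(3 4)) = no:(0 6 3 2)(1 4 5)*(0 1 2 5)(3 4) = (0 6 4)(1 3 5 2), (0 1 2 5)(3 4)*(0 6 3 2)(1 4 5) = (0 4 2 1)(3 5 6)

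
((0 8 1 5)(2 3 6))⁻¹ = (0 5 1 8)(2 6 3)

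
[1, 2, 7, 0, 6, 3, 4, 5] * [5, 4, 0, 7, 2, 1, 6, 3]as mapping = [0→4, 1→0, 2→3, 3→5, 4→6, 5→7, 6→2, 7→1]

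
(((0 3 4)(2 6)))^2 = (0 4 3)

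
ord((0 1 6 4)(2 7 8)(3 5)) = 12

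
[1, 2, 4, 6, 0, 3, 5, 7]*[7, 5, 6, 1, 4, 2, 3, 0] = [5, 6, 4, 3, 7, 1, 2, 0]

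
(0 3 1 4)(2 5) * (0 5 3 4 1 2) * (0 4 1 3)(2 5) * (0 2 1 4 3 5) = (0 4 1 5 3)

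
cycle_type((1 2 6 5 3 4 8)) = 7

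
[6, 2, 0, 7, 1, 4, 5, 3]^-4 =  [5, 0, 6, 3, 2, 1, 4, 7]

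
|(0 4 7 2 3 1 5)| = 7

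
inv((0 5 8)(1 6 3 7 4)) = (0 8 5)(1 4 7 3 6)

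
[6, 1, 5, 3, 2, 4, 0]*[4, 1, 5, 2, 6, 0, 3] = [3, 1, 0, 2, 5, 6, 4]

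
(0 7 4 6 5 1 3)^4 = (0 5 7 1 4 3 6)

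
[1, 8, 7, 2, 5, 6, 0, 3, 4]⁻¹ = [6, 0, 3, 7, 8, 4, 5, 2, 1]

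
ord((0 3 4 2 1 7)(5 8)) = 6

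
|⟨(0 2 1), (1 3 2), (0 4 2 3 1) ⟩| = 60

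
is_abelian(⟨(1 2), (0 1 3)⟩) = no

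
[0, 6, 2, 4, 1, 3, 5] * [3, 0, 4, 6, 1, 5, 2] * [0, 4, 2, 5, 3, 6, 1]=[5, 2, 3, 4, 0, 1, 6]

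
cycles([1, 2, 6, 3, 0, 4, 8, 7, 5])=(0 1 2 6 8 5 4) 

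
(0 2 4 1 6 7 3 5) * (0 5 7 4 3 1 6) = (0 2 3 7 1)(4 6)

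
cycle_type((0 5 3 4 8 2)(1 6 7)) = 3.6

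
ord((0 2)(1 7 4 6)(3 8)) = 4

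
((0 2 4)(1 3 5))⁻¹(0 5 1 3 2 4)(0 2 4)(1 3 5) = (0 2 1 3 5 4)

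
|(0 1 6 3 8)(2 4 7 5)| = 20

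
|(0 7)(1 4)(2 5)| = 2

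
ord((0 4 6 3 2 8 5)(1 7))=14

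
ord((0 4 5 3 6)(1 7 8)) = 15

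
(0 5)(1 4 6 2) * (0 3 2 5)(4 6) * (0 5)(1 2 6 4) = (0 5 3 6)(1 4)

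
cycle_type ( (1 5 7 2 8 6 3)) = 7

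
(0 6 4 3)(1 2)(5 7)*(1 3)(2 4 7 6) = (0 2 3)(1 4)(5 6 7)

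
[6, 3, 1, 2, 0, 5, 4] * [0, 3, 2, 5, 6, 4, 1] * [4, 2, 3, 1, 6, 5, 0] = [2, 5, 1, 3, 4, 6, 0]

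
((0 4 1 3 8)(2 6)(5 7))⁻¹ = (0 8 3 1 4)(2 6)(5 7)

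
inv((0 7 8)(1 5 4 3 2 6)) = (0 8 7)(1 6 2 3 4 5)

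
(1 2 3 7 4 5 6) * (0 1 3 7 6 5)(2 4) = (0 1 4)(2 7)(3 6)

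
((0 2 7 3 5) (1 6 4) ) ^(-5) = (1 6 4) 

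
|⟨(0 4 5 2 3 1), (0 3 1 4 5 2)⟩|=720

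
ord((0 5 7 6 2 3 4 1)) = 8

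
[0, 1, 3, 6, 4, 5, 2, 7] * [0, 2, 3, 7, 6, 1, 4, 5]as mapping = [0→0, 1→2, 2→7, 3→4, 4→6, 5→1, 6→3, 7→5]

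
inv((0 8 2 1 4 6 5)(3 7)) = (0 5 6 4 1 2 8)(3 7)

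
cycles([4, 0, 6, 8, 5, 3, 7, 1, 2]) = (0 4 5 3 8 2 6 7 1)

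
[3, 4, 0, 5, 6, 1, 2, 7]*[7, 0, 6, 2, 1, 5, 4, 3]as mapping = [0→2, 1→1, 2→7, 3→5, 4→4, 5→0, 6→6, 7→3]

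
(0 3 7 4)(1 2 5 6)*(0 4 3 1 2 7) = (0 1 7 3)(2 5 6)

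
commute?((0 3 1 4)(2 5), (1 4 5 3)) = no:(0 3 1 4)(2 5)*(1 4 5 3) = (0 1 5 2 3 4), (1 4 5 3)*(0 3 1 4)(2 5) = (0 3 4 2 5 1)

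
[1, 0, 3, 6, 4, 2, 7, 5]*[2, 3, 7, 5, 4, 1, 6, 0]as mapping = [0→3, 1→2, 2→5, 3→6, 4→4, 5→7, 6→0, 7→1]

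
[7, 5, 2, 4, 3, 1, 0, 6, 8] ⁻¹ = [6, 5, 2, 4, 3, 1, 7, 0, 8] 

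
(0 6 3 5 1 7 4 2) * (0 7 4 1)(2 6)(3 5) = (0 2 7 1 4 6 5)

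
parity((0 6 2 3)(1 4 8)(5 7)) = even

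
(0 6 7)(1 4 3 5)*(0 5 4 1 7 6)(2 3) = (2 3 4)(5 7)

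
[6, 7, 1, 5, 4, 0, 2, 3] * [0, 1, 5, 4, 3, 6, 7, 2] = [7, 2, 1, 6, 3, 0, 5, 4]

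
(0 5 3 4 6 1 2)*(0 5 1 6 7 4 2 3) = (0 1 3 2 5)(4 7)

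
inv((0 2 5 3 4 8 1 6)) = (0 6 1 8 4 3 5 2)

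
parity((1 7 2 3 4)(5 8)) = odd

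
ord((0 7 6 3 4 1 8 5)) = 8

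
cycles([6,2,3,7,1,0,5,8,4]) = (0 6 5)(1 2 3 7 8 4)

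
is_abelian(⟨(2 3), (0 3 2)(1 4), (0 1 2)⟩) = no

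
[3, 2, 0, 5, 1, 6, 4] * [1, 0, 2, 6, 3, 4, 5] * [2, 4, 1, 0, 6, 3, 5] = [5, 1, 4, 6, 2, 3, 0]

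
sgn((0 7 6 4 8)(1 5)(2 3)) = 1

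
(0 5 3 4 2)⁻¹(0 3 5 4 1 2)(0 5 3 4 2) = (0 5 4 3 2 1)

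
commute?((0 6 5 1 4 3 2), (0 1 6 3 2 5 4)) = no:(0 6 5 1 4 3 2)*(0 1 6 3 2 5 4) = (0 3 5 6 4 2 1), (0 1 6 3 2 5 4)*(0 6 5 1 4 3 2) = (0 4 6 2 1 5 3)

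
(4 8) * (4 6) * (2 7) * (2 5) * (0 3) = (0 3)(2 7 5)(4 8 6)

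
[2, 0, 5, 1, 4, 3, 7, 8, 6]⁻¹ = [1, 3, 0, 5, 4, 2, 8, 6, 7]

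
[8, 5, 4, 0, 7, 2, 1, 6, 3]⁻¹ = [3, 6, 5, 8, 2, 1, 7, 4, 0]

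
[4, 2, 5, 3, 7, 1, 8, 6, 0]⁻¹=[8, 5, 1, 3, 0, 2, 7, 4, 6]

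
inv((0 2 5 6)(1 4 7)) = (0 6 5 2)(1 7 4)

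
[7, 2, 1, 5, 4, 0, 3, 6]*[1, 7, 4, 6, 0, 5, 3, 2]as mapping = [0→2, 1→4, 2→7, 3→5, 4→0, 5→1, 6→6, 7→3]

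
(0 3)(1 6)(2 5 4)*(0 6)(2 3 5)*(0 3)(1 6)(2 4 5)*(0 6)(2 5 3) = (0 5 3 1 2 4 6)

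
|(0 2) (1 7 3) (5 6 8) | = 6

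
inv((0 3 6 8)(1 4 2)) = (0 8 6 3)(1 2 4)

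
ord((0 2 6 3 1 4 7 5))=8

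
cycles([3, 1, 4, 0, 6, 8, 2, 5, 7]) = (0 3)(2 4 6)(5 8 7)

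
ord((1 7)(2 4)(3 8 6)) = 6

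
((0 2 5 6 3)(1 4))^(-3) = (0 5 3 2 6)(1 4)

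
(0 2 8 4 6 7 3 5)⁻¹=(0 5 3 7 6 4 8 2)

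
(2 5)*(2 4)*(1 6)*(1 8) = (1 6 8)(2 5 4)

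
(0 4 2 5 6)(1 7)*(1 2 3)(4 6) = (0 6)(1 7 2 5 4 3)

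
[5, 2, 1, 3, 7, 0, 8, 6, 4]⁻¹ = [5, 2, 1, 3, 8, 0, 7, 4, 6]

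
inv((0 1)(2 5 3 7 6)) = (0 1)(2 6 7 3 5)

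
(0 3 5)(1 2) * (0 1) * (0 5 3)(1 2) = (2 5)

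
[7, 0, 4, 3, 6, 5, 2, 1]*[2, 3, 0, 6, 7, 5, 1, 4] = [4, 2, 7, 6, 1, 5, 0, 3]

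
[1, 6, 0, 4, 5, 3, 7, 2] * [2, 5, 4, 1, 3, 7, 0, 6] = [5, 0, 2, 3, 7, 1, 6, 4]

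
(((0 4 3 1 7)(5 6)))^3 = (0 1 4 7 3)(5 6)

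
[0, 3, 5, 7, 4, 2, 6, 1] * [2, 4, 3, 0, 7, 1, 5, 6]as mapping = [0→2, 1→0, 2→1, 3→6, 4→7, 5→3, 6→5, 7→4]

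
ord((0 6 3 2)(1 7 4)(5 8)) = 12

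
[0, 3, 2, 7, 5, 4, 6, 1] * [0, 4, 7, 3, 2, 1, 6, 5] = [0, 3, 7, 5, 1, 2, 6, 4]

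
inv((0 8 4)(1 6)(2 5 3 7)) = (0 4 8)(1 6)(2 7 3 5)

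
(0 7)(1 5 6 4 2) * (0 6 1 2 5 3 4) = (0 7 6)(1 3 4 5)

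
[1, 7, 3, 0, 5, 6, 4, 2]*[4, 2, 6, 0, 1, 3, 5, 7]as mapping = [0→2, 1→7, 2→0, 3→4, 4→3, 5→5, 6→1, 7→6]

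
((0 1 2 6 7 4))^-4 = (0 2 7)(1 6 4)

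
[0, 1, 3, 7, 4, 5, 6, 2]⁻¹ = [0, 1, 7, 2, 4, 5, 6, 3]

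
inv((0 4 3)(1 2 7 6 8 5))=(0 3 4)(1 5 8 6 7 2)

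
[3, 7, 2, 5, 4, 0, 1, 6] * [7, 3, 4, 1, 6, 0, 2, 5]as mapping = [0→1, 1→5, 2→4, 3→0, 4→6, 5→7, 6→3, 7→2]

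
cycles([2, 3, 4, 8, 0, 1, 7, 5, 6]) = (0 2 4)(1 3 8 6 7 5)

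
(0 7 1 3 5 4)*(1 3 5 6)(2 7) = (0 2 7 3 6 1 5 4)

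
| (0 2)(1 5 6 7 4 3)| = 6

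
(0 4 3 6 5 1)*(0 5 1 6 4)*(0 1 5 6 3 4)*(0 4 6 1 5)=(0 5 3 4 6)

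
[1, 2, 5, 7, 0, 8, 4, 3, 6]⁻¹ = [4, 0, 1, 7, 6, 2, 8, 3, 5]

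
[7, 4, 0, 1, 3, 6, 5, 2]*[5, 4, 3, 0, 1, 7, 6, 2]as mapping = [0→2, 1→1, 2→5, 3→4, 4→0, 5→6, 6→7, 7→3]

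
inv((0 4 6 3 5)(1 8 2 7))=(0 5 3 6 4)(1 7 2 8)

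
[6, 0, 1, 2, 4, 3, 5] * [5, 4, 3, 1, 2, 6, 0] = [0, 5, 4, 3, 2, 1, 6] 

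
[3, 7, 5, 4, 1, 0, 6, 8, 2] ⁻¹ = [5, 4, 8, 0, 3, 2, 6, 1, 7] 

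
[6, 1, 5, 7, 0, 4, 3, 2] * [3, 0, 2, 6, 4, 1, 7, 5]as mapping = [0→7, 1→0, 2→1, 3→5, 4→3, 5→4, 6→6, 7→2]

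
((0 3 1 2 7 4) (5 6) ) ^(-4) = (0 1 7) (2 4 3) 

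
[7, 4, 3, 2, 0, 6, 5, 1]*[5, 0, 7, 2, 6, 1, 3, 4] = [4, 6, 2, 7, 5, 3, 1, 0]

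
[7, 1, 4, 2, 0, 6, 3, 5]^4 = [3, 1, 5, 7, 6, 4, 0, 2]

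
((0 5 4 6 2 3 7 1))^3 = (0 6 7 5 2 1 4 3)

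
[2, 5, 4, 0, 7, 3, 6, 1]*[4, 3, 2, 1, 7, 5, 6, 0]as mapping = [0→2, 1→5, 2→7, 3→4, 4→0, 5→1, 6→6, 7→3]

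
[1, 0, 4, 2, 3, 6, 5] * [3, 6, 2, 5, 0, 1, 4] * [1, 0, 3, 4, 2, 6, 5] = [5, 4, 1, 3, 6, 2, 0]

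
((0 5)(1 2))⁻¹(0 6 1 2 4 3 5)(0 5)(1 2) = (0 5 6 2 1 4 3)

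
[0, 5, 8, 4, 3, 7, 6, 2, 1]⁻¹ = [0, 8, 7, 4, 3, 1, 6, 5, 2]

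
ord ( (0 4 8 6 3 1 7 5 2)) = 9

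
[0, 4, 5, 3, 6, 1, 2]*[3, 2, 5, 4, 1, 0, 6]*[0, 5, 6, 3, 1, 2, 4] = [3, 5, 0, 1, 4, 6, 2]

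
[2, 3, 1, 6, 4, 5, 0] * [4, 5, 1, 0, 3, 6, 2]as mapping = [0→1, 1→0, 2→5, 3→2, 4→3, 5→6, 6→4]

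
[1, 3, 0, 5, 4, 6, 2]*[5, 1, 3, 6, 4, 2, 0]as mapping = [0→1, 1→6, 2→5, 3→2, 4→4, 5→0, 6→3]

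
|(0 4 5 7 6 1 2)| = 7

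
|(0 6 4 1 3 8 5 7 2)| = 9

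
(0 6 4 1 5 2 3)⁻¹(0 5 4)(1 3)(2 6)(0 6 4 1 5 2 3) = (0 5)(1 6 2)(3 4)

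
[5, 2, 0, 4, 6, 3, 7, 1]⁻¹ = [2, 7, 1, 5, 3, 0, 4, 6]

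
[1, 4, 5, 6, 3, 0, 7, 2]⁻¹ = [5, 0, 7, 4, 1, 2, 3, 6]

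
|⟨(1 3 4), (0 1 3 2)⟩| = 120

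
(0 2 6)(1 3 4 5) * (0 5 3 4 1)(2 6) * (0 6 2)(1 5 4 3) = (0 2)(1 3 5 6 4)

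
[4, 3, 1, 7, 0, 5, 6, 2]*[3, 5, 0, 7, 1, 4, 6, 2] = [1, 7, 5, 2, 3, 4, 6, 0]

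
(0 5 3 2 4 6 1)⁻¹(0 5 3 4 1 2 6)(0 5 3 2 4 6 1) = (0 4 1 5 3 2 6)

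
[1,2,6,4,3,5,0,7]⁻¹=[6,0,1,4,3,5,2,7]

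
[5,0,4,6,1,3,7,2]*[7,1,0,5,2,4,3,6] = [4,7,2,3,1,5,6,0]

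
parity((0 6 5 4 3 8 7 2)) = odd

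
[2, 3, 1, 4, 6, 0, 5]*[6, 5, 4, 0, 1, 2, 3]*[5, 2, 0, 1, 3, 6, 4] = [3, 5, 6, 2, 1, 4, 0]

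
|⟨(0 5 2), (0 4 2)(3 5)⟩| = 120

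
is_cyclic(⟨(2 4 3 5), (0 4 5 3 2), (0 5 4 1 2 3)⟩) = no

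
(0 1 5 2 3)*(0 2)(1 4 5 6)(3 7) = (0 4 5)(1 6)(2 7 3)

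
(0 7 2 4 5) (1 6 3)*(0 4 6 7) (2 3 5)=(1 7 3) (2 6 5 4) 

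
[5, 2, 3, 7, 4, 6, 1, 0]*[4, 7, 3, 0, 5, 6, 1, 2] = [6, 3, 0, 2, 5, 1, 7, 4]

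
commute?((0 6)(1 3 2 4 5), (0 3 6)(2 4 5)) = no:(0 6)(1 3 2 4 5) * (0 3 6)(2 4 5) = (1 6 3 4 2 5), (0 3 6)(2 4 5) * (0 6)(1 3 2 4 5) = (0 2 5 4 1 3)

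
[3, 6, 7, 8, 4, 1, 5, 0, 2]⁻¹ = [7, 5, 8, 0, 4, 6, 1, 2, 3]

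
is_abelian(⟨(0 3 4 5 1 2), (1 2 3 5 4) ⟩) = no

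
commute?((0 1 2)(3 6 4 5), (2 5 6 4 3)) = no:(0 1 2)(3 6 4 5) * (2 5 6 4 3) = (0 1 5 2)(3 4 6), (2 5 6 4 3) * (0 1 2)(3 6 4 5) = (0 1 2 3)(4 6 5)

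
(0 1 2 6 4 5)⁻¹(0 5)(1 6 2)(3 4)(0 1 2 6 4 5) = (0 1)(2 4 6)(3 5)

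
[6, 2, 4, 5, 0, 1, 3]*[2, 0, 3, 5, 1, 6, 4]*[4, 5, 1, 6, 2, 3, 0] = [2, 6, 5, 0, 1, 4, 3]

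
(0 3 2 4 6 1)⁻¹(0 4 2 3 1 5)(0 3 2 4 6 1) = (0 5 3 6 4 2)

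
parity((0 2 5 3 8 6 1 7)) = odd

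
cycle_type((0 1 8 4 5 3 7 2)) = 8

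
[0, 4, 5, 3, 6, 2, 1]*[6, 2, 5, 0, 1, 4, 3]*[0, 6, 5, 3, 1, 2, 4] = [4, 6, 1, 0, 3, 2, 5]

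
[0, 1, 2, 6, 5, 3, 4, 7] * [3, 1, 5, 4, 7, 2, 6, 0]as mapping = [0→3, 1→1, 2→5, 3→6, 4→2, 5→4, 6→7, 7→0]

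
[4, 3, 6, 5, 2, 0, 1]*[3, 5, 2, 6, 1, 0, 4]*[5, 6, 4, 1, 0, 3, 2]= [6, 2, 0, 5, 4, 1, 3]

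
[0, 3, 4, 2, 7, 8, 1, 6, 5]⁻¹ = [0, 6, 3, 1, 2, 8, 7, 4, 5]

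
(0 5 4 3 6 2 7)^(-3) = (0 6 5 2 4 7 3)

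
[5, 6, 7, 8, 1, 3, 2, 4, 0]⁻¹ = [8, 4, 6, 5, 7, 0, 1, 2, 3]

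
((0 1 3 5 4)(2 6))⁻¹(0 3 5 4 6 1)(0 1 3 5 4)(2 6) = (0 2 3 1 5 4)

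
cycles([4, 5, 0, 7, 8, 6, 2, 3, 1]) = (0 4 8 1 5 6 2)(3 7)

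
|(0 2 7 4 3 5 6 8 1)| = 9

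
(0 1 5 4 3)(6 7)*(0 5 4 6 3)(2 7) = (0 1 4)(2 7 3 5 6)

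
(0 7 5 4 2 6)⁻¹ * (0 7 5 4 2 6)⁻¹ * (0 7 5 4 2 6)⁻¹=(0 4)(2 7)(5 6)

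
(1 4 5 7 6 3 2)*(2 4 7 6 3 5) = (1 7 3 4 2)(5 6)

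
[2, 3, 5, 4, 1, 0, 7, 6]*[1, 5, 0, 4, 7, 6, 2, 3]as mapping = [0→0, 1→4, 2→6, 3→7, 4→5, 5→1, 6→3, 7→2]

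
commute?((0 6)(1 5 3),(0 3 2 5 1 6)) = no:(0 6)(1 5 3)*(0 3 2 5 1 6) = (2 5)(3 6),(0 3 2 5 1 6)*(0 6)(1 5 3) = (0 1)(2 3)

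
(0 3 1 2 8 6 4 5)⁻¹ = (0 5 4 6 8 2 1 3)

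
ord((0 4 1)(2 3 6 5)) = 12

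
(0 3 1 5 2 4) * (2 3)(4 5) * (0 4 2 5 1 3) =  (0 5)(1 2)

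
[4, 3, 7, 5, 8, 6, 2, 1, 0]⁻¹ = [8, 7, 6, 1, 0, 3, 5, 2, 4]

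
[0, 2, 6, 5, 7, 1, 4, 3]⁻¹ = [0, 5, 1, 7, 6, 3, 2, 4]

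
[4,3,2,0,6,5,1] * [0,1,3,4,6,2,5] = [6,4,3,0,5,2,1]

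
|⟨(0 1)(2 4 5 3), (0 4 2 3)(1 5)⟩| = 36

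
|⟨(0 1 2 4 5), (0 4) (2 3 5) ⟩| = 720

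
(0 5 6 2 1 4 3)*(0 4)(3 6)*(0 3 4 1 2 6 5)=(1 3)(4 5)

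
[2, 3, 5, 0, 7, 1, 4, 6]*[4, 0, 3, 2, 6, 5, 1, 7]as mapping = [0→3, 1→2, 2→5, 3→4, 4→7, 5→0, 6→6, 7→1]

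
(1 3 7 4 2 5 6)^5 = (1 5 4 3 6 2 7)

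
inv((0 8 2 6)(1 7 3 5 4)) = (0 6 2 8)(1 4 5 3 7)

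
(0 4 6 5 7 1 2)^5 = (0 1 5 4 2 7 6)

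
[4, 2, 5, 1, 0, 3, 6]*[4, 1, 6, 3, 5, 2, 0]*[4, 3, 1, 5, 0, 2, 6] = [2, 6, 1, 3, 0, 5, 4]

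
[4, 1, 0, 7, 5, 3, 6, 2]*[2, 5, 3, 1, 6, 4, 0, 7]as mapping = [0→6, 1→5, 2→2, 3→7, 4→4, 5→1, 6→0, 7→3]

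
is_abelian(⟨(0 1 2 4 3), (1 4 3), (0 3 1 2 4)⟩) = no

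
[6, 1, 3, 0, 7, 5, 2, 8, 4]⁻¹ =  [3, 1, 6, 2, 8, 5, 0, 4, 7]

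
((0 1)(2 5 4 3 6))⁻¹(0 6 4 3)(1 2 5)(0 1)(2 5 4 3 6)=(0 5 4)(1 2 3 6)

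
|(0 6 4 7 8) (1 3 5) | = 15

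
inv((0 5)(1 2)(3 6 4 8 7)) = (0 5)(1 2)(3 7 8 4 6)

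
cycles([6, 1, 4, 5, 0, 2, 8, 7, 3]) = (0 6 8 3 5 2 4)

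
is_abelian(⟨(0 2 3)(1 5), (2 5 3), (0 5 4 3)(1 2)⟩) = no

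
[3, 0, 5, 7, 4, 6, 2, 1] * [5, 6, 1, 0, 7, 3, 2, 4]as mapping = [0→0, 1→5, 2→3, 3→4, 4→7, 5→2, 6→1, 7→6]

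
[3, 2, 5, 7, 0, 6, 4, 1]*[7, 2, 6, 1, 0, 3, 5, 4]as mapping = [0→1, 1→6, 2→3, 3→4, 4→7, 5→5, 6→0, 7→2]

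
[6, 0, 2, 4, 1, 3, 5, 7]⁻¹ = [1, 4, 2, 5, 3, 6, 0, 7]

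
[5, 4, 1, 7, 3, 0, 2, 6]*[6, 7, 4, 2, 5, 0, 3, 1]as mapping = [0→0, 1→5, 2→7, 3→1, 4→2, 5→6, 6→4, 7→3]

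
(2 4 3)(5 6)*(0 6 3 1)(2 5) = (0 6 2 4 1)(3 5)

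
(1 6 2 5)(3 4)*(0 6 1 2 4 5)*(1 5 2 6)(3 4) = (0 1 5 6 3 2)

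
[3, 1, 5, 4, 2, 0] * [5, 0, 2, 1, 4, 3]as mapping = [0→1, 1→0, 2→3, 3→4, 4→2, 5→5]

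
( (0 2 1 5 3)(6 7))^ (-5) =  (6 7)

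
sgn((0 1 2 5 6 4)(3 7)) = 1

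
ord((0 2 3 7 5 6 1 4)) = 8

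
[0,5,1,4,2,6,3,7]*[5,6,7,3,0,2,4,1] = [5,2,6,0,7,4,3,1]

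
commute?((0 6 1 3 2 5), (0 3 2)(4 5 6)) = no:(0 6 1 3 2 5)*(0 3 2)(4 5 6) = (0 4 5 3)(1 2 6), (0 3 2)(4 5 6)*(0 6 1 3 2 5) = (0 2 6 4)(1 3 5)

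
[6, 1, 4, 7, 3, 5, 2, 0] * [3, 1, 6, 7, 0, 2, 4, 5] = [4, 1, 0, 5, 7, 2, 6, 3]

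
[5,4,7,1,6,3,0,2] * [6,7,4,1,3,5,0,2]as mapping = [0→5,1→3,2→2,3→7,4→0,5→1,6→6,7→4]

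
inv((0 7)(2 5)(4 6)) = (0 7)(2 5)(4 6)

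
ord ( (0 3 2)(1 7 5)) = 3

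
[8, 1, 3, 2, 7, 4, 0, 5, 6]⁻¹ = [6, 1, 3, 2, 5, 7, 8, 4, 0]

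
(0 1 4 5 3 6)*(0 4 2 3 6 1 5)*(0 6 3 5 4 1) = (0 4 6 1 2 5 3)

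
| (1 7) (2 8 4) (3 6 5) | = 6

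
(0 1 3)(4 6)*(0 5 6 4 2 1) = (1 3 5 6 2)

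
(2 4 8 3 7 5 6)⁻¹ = (2 6 5 7 3 8 4)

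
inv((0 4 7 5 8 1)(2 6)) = (0 1 8 5 7 4)(2 6)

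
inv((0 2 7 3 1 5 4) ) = (0 4 5 1 3 7 2) 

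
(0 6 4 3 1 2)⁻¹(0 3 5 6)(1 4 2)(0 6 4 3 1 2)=(0 2 3)(1 5 4 6)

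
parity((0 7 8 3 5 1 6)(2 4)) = odd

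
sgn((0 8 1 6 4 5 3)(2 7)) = -1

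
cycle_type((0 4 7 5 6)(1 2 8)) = 3.5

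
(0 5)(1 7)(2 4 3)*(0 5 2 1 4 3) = (0 2 3 1 7 4)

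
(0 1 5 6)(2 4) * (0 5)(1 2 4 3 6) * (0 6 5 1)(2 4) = (0 4 2 3 5)(1 6)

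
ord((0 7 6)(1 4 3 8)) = 12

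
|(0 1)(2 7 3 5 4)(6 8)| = 10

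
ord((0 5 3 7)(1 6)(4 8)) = 4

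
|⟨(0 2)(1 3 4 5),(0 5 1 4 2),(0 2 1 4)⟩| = 720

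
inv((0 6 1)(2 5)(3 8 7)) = (0 1 6)(2 5)(3 7 8)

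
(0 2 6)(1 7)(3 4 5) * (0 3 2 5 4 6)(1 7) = (0 5 2)(3 6)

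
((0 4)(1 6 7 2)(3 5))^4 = ()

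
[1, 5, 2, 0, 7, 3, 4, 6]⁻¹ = [3, 0, 2, 5, 6, 1, 7, 4]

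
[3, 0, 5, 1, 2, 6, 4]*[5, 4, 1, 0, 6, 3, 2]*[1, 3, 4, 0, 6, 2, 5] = [1, 2, 0, 6, 3, 4, 5]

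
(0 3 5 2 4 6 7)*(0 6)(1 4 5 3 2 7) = (0 2 5 7 6 1 4)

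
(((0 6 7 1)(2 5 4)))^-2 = (0 7)(1 6)(2 5 4)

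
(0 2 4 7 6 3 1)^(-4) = (0 7 1 4 3 2 6)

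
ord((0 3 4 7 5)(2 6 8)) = 15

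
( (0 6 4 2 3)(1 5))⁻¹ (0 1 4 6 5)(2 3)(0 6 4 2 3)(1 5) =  (0 3)(1 6 5 2 4)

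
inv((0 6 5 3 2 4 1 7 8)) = (0 8 7 1 4 2 3 5 6)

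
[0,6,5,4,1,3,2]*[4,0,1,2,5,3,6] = [4,6,3,5,0,2,1]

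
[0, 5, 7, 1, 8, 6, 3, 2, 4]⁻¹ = [0, 3, 7, 6, 8, 1, 5, 2, 4]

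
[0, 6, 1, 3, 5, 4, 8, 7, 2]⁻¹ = [0, 2, 8, 3, 5, 4, 1, 7, 6]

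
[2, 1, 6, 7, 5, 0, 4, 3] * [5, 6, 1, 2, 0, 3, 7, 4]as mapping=[0→1, 1→6, 2→7, 3→4, 4→3, 5→5, 6→0, 7→2]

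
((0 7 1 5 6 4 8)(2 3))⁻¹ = (0 8 4 6 5 1 7)(2 3)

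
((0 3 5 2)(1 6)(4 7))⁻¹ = (0 2 5 3)(1 6)(4 7)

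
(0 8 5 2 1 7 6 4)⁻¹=(0 4 6 7 1 2 5 8)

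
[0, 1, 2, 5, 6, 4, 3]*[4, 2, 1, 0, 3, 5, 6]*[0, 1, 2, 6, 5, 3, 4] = [5, 2, 1, 3, 4, 6, 0]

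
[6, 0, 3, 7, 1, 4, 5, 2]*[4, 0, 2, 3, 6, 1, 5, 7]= [5, 4, 3, 7, 0, 6, 1, 2]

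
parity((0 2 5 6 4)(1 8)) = odd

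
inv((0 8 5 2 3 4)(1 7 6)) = (0 4 3 2 5 8)(1 6 7)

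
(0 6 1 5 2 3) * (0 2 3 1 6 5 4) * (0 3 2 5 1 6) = (0 1 4 3 5 2 6)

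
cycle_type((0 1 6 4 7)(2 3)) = 2.5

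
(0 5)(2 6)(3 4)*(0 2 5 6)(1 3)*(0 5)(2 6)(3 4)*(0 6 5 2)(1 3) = (1 4 3)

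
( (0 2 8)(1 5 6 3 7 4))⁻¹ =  (0 8 2)(1 4 7 3 6 5)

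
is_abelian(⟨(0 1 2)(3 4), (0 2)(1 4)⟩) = no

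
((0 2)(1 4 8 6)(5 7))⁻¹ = (0 2)(1 6 8 4)(5 7)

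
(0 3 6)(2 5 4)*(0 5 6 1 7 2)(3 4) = (0 4)(1 7 2 6 5 3)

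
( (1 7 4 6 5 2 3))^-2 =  (1 2 6 7 3 5 4)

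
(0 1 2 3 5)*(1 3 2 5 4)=(0 3 4 1 5)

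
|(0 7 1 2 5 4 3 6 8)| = 9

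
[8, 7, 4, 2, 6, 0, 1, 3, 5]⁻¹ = [5, 6, 3, 7, 2, 8, 4, 1, 0]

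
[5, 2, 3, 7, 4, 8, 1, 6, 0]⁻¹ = [8, 6, 1, 2, 4, 0, 7, 3, 5]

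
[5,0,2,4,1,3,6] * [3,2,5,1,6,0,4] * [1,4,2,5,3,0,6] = [1,5,0,6,2,4,3]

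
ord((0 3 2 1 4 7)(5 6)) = 6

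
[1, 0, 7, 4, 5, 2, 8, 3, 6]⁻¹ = [1, 0, 5, 7, 3, 4, 8, 2, 6]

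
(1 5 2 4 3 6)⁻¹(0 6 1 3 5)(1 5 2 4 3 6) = (0 1 5 6 2)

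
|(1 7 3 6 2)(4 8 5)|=15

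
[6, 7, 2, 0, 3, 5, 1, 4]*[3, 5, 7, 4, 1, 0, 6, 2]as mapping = [0→6, 1→2, 2→7, 3→3, 4→4, 5→0, 6→5, 7→1]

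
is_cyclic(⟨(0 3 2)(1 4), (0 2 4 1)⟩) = no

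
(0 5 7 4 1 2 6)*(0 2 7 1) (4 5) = (0 4) (1 7 5) (2 6) 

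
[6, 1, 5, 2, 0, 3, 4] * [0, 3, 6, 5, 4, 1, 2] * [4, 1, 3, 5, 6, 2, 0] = [3, 5, 1, 0, 4, 2, 6]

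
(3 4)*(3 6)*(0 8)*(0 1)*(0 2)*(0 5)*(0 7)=(0 8 1 2 5 7)(3 4 6)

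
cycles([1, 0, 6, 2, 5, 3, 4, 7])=(0 1)(2 6 4 5 3)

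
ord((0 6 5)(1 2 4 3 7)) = 15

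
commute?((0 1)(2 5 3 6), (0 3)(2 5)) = no:(0 1)(2 5 3 6)*(0 3)(2 5) = (0 1 3 6 5), (0 3)(2 5)*(0 1)(2 5 3 6) = (0 6 2 3 1)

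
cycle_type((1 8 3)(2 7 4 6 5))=3.5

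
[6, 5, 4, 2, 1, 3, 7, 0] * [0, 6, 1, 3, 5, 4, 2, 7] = [2, 4, 5, 1, 6, 3, 7, 0]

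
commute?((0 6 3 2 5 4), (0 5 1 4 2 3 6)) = no:(0 6 3 2 5 4)*(0 5 1 4 2 3 6) = (1 4 5 2), (0 5 1 4 2 3 6)*(0 6 3 2 5 4) = (0 4 5 1)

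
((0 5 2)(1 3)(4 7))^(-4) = (0 2 5)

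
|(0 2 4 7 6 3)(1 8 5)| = 6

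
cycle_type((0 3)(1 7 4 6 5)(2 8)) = 2^2.5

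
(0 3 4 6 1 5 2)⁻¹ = (0 2 5 1 6 4 3)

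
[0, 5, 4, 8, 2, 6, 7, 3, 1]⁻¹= [0, 8, 4, 7, 2, 1, 5, 6, 3]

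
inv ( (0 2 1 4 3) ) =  (0 3 4 1 2) 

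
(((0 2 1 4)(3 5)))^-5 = (0 4 1 2)(3 5)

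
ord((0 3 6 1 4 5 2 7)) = 8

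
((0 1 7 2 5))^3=(0 2 1 5 7)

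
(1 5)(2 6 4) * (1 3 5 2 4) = (1 2 6)(3 5)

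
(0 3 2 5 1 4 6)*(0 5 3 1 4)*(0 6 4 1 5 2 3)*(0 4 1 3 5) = (1 6 2 4)(3 5)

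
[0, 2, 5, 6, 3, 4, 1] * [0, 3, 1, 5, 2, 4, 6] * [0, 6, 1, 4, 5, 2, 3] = [0, 6, 5, 3, 2, 1, 4]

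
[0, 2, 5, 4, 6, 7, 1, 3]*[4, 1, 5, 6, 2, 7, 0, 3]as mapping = [0→4, 1→5, 2→7, 3→2, 4→0, 5→3, 6→1, 7→6]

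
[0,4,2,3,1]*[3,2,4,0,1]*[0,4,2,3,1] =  [3,4,1,0,2]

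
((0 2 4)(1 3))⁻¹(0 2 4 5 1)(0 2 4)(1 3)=(0 5 3 2 4)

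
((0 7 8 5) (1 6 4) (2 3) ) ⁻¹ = (0 5 8 7) (1 4 6) (2 3) 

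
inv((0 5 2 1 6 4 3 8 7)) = (0 7 8 3 4 6 1 2 5)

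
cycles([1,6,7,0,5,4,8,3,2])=(0 1 6 8 2 7 3)(4 5)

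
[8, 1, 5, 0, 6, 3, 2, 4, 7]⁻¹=[3, 1, 6, 5, 7, 2, 4, 8, 0]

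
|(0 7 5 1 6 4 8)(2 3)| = 14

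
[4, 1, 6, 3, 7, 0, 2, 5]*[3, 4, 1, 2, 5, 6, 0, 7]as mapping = [0→5, 1→4, 2→0, 3→2, 4→7, 5→3, 6→1, 7→6]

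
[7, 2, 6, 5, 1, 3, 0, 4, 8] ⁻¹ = [6, 4, 1, 5, 7, 3, 2, 0, 8] 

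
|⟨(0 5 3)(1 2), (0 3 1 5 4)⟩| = 720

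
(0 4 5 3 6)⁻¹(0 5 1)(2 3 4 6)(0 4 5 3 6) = (0 2 6 5)(1 4 3)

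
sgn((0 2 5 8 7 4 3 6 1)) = 1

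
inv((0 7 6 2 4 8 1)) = (0 1 8 4 2 6 7)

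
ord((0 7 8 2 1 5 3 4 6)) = 9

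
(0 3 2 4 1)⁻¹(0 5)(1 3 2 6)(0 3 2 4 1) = (0 2 4 6)(3 5)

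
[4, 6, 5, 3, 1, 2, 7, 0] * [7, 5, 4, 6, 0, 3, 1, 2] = [0, 1, 3, 6, 5, 4, 2, 7]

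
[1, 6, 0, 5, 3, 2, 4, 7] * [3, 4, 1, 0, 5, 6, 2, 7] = [4, 2, 3, 6, 0, 1, 5, 7]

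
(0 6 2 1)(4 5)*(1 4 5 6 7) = (0 7 1)(2 4 6)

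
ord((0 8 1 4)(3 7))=4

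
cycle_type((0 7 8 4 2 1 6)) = 7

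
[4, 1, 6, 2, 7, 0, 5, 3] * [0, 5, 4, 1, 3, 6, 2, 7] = [3, 5, 2, 4, 7, 0, 6, 1]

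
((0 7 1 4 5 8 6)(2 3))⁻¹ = (0 6 8 5 4 1 7)(2 3)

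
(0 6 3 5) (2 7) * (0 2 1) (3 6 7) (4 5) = (0 7 1) (2 3 4 5) 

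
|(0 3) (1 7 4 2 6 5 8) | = 14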